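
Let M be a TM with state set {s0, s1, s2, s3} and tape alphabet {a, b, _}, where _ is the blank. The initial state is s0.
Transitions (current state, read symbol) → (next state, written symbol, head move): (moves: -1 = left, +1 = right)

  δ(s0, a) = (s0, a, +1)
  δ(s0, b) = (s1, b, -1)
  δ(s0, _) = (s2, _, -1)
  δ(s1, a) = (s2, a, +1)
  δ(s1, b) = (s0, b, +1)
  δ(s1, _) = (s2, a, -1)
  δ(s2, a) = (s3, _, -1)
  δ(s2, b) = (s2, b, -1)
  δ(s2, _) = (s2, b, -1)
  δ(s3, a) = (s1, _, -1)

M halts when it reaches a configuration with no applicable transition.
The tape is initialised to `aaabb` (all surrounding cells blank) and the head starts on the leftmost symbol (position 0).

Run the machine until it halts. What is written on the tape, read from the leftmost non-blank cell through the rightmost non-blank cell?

s0 | _[a]aabb   read a → write a, move +1, go to s0
s0 | _a[a]abb   read a → write a, move +1, go to s0
s0 | _aa[a]bb   read a → write a, move +1, go to s0
s0 | _aaa[b]b   read b → write b, move -1, go to s1
s1 | _aa[a]bb   read a → write a, move +1, go to s2
s2 | _aaa[b]b   read b → write b, move -1, go to s2
s2 | _aa[a]bb   read a → write _, move -1, go to s3
s3 | _a[a]_bb   read a → write _, move -1, go to s1
s1 | _[a]__bb   read a → write a, move +1, go to s2
s2 | _a[_]_bb   read _ → write b, move -1, go to s2
s2 | _[a]b_bb   read a → write _, move -1, go to s3
s3 | [_]_b_bb
The non-blank tape span at halt is b_bb.

b_bb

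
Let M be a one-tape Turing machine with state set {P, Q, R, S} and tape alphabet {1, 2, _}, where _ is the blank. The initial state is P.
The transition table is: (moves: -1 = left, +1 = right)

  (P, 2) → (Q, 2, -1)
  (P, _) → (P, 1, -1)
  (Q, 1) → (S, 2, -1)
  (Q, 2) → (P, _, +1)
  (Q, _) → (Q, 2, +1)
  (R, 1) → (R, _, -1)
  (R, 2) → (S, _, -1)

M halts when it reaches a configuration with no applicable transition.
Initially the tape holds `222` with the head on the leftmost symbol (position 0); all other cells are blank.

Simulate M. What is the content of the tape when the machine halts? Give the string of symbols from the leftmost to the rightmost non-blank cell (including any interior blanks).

state=P head=0 tape=_[2]22_   (P,2)→(Q,2,-1)
state=Q head=-1 tape=[_]222_   (Q,_)→(Q,2,+1)
state=Q head=0 tape=2[2]22_   (Q,2)→(P,_,+1)
state=P head=1 tape=2_[2]2_   (P,2)→(Q,2,-1)
state=Q head=0 tape=2[_]22_   (Q,_)→(Q,2,+1)
state=Q head=1 tape=22[2]2_   (Q,2)→(P,_,+1)
state=P head=2 tape=22_[2]_   (P,2)→(Q,2,-1)
state=Q head=1 tape=22[_]2_   (Q,_)→(Q,2,+1)
state=Q head=2 tape=222[2]_   (Q,2)→(P,_,+1)
state=P head=3 tape=222_[_]   (P,_)→(P,1,-1)
state=P head=2 tape=222[_]1   (P,_)→(P,1,-1)
state=P head=1 tape=22[2]11   (P,2)→(Q,2,-1)
state=Q head=0 tape=2[2]211   (Q,2)→(P,_,+1)
state=P head=1 tape=2_[2]11   (P,2)→(Q,2,-1)
state=Q head=0 tape=2[_]211   (Q,_)→(Q,2,+1)
state=Q head=1 tape=22[2]11   (Q,2)→(P,_,+1)
state=P head=2 tape=22_[1]1
The non-blank tape span at halt is 22_11.

22_11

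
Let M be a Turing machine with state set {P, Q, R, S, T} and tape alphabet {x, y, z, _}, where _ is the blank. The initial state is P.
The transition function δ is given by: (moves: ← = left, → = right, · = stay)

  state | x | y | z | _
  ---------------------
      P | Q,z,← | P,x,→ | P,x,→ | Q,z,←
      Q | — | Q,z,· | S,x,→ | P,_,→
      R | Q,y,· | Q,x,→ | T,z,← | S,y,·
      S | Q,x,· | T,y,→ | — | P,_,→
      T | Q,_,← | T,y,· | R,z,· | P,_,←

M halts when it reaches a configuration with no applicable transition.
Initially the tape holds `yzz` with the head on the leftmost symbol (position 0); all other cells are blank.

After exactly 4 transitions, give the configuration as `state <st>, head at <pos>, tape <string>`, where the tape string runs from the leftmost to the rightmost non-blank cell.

state Q, head at 2, tape xxxz

P | [y]zz_   read y → write x, move →, go to P
P | x[z]z_   read z → write x, move →, go to P
P | xx[z]_   read z → write x, move →, go to P
P | xxx[_]   read _ → write z, move ←, go to Q
Q | xx[x]z
After 4 steps: state Q, head at 2, tape xxxz.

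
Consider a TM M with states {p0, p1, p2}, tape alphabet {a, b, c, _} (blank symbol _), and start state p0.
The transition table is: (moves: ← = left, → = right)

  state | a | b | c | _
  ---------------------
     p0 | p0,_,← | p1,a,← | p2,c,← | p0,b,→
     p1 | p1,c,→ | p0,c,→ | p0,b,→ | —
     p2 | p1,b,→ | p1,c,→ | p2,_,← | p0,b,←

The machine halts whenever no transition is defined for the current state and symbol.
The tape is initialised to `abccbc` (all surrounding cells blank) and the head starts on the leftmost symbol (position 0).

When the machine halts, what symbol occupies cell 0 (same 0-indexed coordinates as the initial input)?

c

state=p0 head=0 tape=_[a]bccbc   (p0,a)→(p0,_,←)
state=p0 head=-1 tape=[_]_bccbc   (p0,_)→(p0,b,→)
state=p0 head=0 tape=b[_]bccbc   (p0,_)→(p0,b,→)
state=p0 head=1 tape=bb[b]ccbc   (p0,b)→(p1,a,←)
state=p1 head=0 tape=b[b]accbc   (p1,b)→(p0,c,→)
state=p0 head=1 tape=bc[a]ccbc   (p0,a)→(p0,_,←)
state=p0 head=0 tape=b[c]_ccbc   (p0,c)→(p2,c,←)
state=p2 head=-1 tape=[b]c_ccbc   (p2,b)→(p1,c,→)
state=p1 head=0 tape=c[c]_ccbc   (p1,c)→(p0,b,→)
state=p0 head=1 tape=cb[_]ccbc   (p0,_)→(p0,b,→)
state=p0 head=2 tape=cbb[c]cbc   (p0,c)→(p2,c,←)
state=p2 head=1 tape=cb[b]ccbc   (p2,b)→(p1,c,→)
state=p1 head=2 tape=cbc[c]cbc   (p1,c)→(p0,b,→)
state=p0 head=3 tape=cbcb[c]bc   (p0,c)→(p2,c,←)
state=p2 head=2 tape=cbc[b]cbc   (p2,b)→(p1,c,→)
state=p1 head=3 tape=cbcc[c]bc   (p1,c)→(p0,b,→)
state=p0 head=4 tape=cbccb[b]c   (p0,b)→(p1,a,←)
state=p1 head=3 tape=cbcc[b]ac   (p1,b)→(p0,c,→)
state=p0 head=4 tape=cbccc[a]c   (p0,a)→(p0,_,←)
state=p0 head=3 tape=cbcc[c]_c   (p0,c)→(p2,c,←)
state=p2 head=2 tape=cbc[c]c_c   (p2,c)→(p2,_,←)
state=p2 head=1 tape=cb[c]_c_c   (p2,c)→(p2,_,←)
state=p2 head=0 tape=c[b]__c_c   (p2,b)→(p1,c,→)
state=p1 head=1 tape=cc[_]_c_c
Cell 0 holds c when M halts.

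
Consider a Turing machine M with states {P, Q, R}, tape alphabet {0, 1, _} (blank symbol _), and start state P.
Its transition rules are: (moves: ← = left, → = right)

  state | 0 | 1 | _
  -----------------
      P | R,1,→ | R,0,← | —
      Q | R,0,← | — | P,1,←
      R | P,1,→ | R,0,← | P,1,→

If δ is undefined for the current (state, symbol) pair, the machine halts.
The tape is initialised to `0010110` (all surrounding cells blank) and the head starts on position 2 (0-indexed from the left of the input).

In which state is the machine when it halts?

P

P | _00[1]0110__   read 1 → write 0, move ←, go to R
R | _0[0]00110__   read 0 → write 1, move →, go to P
P | _01[0]0110__   read 0 → write 1, move →, go to R
R | _011[0]110__   read 0 → write 1, move →, go to P
P | _0111[1]10__   read 1 → write 0, move ←, go to R
R | _011[1]010__   read 1 → write 0, move ←, go to R
R | _01[1]0010__   read 1 → write 0, move ←, go to R
R | _0[1]00010__   read 1 → write 0, move ←, go to R
R | _[0]000010__   read 0 → write 1, move →, go to P
P | _1[0]00010__   read 0 → write 1, move →, go to R
R | _11[0]0010__   read 0 → write 1, move →, go to P
P | _111[0]010__   read 0 → write 1, move →, go to R
R | _1111[0]10__   read 0 → write 1, move →, go to P
P | _11111[1]0__   read 1 → write 0, move ←, go to R
R | _1111[1]00__   read 1 → write 0, move ←, go to R
R | _111[1]000__   read 1 → write 0, move ←, go to R
R | _11[1]0000__   read 1 → write 0, move ←, go to R
R | _1[1]00000__   read 1 → write 0, move ←, go to R
R | _[1]000000__   read 1 → write 0, move ←, go to R
R | [_]0000000__   read _ → write 1, move →, go to P
P | 1[0]000000__   read 0 → write 1, move →, go to R
R | 11[0]00000__   read 0 → write 1, move →, go to P
P | 111[0]0000__   read 0 → write 1, move →, go to R
R | 1111[0]000__   read 0 → write 1, move →, go to P
P | 11111[0]00__   read 0 → write 1, move →, go to R
R | 111111[0]0__   read 0 → write 1, move →, go to P
P | 1111111[0]__   read 0 → write 1, move →, go to R
R | 11111111[_]_   read _ → write 1, move →, go to P
P | 111111111[_]
No transition is defined for (P, _); M halts in state P.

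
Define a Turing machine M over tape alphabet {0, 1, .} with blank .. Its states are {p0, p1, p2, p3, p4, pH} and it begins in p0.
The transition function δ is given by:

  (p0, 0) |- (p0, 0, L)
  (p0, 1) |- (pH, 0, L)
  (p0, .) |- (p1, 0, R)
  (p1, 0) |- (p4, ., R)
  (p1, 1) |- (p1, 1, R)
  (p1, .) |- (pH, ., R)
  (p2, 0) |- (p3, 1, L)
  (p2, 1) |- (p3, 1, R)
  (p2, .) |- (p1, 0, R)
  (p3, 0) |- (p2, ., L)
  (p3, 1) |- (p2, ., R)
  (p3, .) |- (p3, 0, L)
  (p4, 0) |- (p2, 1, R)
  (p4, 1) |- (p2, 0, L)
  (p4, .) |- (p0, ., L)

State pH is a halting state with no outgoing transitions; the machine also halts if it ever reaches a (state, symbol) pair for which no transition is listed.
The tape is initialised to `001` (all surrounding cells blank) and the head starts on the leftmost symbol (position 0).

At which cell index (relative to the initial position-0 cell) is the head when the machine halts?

state=p0 head=0 tape=..[0]01.   (p0,0)→(p0,0,L)
state=p0 head=-1 tape=.[.]001.   (p0,.)→(p1,0,R)
state=p1 head=0 tape=.0[0]01.   (p1,0)→(p4,.,R)
state=p4 head=1 tape=.0.[0]1.   (p4,0)→(p2,1,R)
state=p2 head=2 tape=.0.1[1].   (p2,1)→(p3,1,R)
state=p3 head=3 tape=.0.11[.]   (p3,.)→(p3,0,L)
state=p3 head=2 tape=.0.1[1]0   (p3,1)→(p2,.,R)
state=p2 head=3 tape=.0.1.[0]   (p2,0)→(p3,1,L)
state=p3 head=2 tape=.0.1[.]1   (p3,.)→(p3,0,L)
state=p3 head=1 tape=.0.[1]01   (p3,1)→(p2,.,R)
state=p2 head=2 tape=.0..[0]1   (p2,0)→(p3,1,L)
state=p3 head=1 tape=.0.[.]11   (p3,.)→(p3,0,L)
state=p3 head=0 tape=.0[.]011   (p3,.)→(p3,0,L)
state=p3 head=-1 tape=.[0]0011   (p3,0)→(p2,.,L)
state=p2 head=-2 tape=[.].0011   (p2,.)→(p1,0,R)
state=p1 head=-1 tape=0[.]0011   (p1,.)→(pH,.,R)
state=pH head=0 tape=0.[0]011
At halt the head is at cell 0.

0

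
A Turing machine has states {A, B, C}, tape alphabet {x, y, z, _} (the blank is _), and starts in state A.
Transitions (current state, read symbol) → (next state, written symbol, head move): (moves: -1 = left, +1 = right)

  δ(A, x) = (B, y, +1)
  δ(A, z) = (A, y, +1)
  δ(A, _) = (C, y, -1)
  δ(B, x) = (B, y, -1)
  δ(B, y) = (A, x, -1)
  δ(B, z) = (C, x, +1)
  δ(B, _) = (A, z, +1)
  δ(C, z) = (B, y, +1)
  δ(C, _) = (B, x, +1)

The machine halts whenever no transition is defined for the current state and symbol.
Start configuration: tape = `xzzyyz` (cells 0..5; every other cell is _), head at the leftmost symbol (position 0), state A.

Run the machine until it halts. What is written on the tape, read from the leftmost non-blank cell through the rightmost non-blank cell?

yxyxyz

state=A head=0 tape=[x]zzyyz   (A,x)→(B,y,+1)
state=B head=1 tape=y[z]zyyz   (B,z)→(C,x,+1)
state=C head=2 tape=yx[z]yyz   (C,z)→(B,y,+1)
state=B head=3 tape=yxy[y]yz   (B,y)→(A,x,-1)
state=A head=2 tape=yx[y]xyz
The non-blank tape span at halt is yxyxyz.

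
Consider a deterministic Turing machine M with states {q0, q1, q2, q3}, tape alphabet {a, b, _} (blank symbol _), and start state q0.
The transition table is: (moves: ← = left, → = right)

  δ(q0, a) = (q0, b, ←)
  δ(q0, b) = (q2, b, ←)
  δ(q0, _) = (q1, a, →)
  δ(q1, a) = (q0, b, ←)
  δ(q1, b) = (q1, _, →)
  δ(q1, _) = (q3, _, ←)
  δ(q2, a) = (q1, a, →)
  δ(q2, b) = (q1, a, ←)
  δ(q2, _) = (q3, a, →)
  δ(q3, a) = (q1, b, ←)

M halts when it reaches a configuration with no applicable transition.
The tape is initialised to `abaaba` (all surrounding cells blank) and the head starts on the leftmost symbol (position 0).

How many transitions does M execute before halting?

state=q0 head=0 tape=_[a]baaba_   (q0,a)→(q0,b,←)
state=q0 head=-1 tape=[_]bbaaba_   (q0,_)→(q1,a,→)
state=q1 head=0 tape=a[b]baaba_   (q1,b)→(q1,_,→)
state=q1 head=1 tape=a_[b]aaba_   (q1,b)→(q1,_,→)
state=q1 head=2 tape=a__[a]aba_   (q1,a)→(q0,b,←)
state=q0 head=1 tape=a_[_]baba_   (q0,_)→(q1,a,→)
state=q1 head=2 tape=a_a[b]aba_   (q1,b)→(q1,_,→)
state=q1 head=3 tape=a_a_[a]ba_   (q1,a)→(q0,b,←)
state=q0 head=2 tape=a_a[_]bba_   (q0,_)→(q1,a,→)
state=q1 head=3 tape=a_aa[b]ba_   (q1,b)→(q1,_,→)
state=q1 head=4 tape=a_aa_[b]a_   (q1,b)→(q1,_,→)
state=q1 head=5 tape=a_aa__[a]_   (q1,a)→(q0,b,←)
state=q0 head=4 tape=a_aa_[_]b_   (q0,_)→(q1,a,→)
state=q1 head=5 tape=a_aa_a[b]_   (q1,b)→(q1,_,→)
state=q1 head=6 tape=a_aa_a_[_]   (q1,_)→(q3,_,←)
state=q3 head=5 tape=a_aa_a[_]_
M halts after 15 transitions.

15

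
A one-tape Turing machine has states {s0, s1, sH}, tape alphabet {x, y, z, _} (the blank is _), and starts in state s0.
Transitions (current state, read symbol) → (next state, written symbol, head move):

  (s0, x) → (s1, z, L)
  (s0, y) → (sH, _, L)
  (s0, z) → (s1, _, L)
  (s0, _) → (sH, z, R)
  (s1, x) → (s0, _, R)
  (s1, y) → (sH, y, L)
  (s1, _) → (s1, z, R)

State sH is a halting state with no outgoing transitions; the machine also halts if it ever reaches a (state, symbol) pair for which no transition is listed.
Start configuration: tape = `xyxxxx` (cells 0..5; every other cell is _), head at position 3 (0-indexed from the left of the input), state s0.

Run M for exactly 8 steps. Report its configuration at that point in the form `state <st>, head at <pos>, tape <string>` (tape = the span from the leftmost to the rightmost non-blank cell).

state s1, head at 5, tape xyzzzz

state=s0 head=3 tape=xyx[x]xx   (s0,x)→(s1,z,L)
state=s1 head=2 tape=xy[x]zxx   (s1,x)→(s0,_,R)
state=s0 head=3 tape=xy_[z]xx   (s0,z)→(s1,_,L)
state=s1 head=2 tape=xy[_]_xx   (s1,_)→(s1,z,R)
state=s1 head=3 tape=xyz[_]xx   (s1,_)→(s1,z,R)
state=s1 head=4 tape=xyzz[x]x   (s1,x)→(s0,_,R)
state=s0 head=5 tape=xyzz_[x]   (s0,x)→(s1,z,L)
state=s1 head=4 tape=xyzz[_]z   (s1,_)→(s1,z,R)
state=s1 head=5 tape=xyzzz[z]
After 8 steps: state s1, head at 5, tape xyzzzz.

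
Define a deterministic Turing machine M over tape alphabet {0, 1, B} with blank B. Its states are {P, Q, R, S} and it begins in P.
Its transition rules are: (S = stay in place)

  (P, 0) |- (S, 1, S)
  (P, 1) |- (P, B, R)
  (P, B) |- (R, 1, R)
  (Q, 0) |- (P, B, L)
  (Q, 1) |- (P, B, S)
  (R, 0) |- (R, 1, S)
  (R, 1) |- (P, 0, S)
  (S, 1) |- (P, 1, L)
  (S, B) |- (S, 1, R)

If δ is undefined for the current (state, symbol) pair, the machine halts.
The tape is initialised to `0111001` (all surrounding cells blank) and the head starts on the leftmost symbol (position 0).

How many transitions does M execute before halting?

29

P | B[0]111001BB   read 0 → write 1, move S, go to S
S | B[1]111001BB   read 1 → write 1, move L, go to P
P | [B]1111001BB   read B → write 1, move R, go to R
R | 1[1]111001BB   read 1 → write 0, move S, go to P
P | 1[0]111001BB   read 0 → write 1, move S, go to S
S | 1[1]111001BB   read 1 → write 1, move L, go to P
P | [1]1111001BB   read 1 → write B, move R, go to P
P | B[1]111001BB   read 1 → write B, move R, go to P
P | BB[1]11001BB   read 1 → write B, move R, go to P
P | BBB[1]1001BB   read 1 → write B, move R, go to P
P | BBBB[1]001BB   read 1 → write B, move R, go to P
P | BBBBB[0]01BB   read 0 → write 1, move S, go to S
S | BBBBB[1]01BB   read 1 → write 1, move L, go to P
P | BBBB[B]101BB   read B → write 1, move R, go to R
R | BBBB1[1]01BB   read 1 → write 0, move S, go to P
P | BBBB1[0]01BB   read 0 → write 1, move S, go to S
S | BBBB1[1]01BB   read 1 → write 1, move L, go to P
P | BBBB[1]101BB   read 1 → write B, move R, go to P
P | BBBBB[1]01BB   read 1 → write B, move R, go to P
P | BBBBBB[0]1BB   read 0 → write 1, move S, go to S
S | BBBBBB[1]1BB   read 1 → write 1, move L, go to P
P | BBBBB[B]11BB   read B → write 1, move R, go to R
R | BBBBB1[1]1BB   read 1 → write 0, move S, go to P
P | BBBBB1[0]1BB   read 0 → write 1, move S, go to S
S | BBBBB1[1]1BB   read 1 → write 1, move L, go to P
P | BBBBB[1]11BB   read 1 → write B, move R, go to P
P | BBBBBB[1]1BB   read 1 → write B, move R, go to P
P | BBBBBBB[1]BB   read 1 → write B, move R, go to P
P | BBBBBBBB[B]B   read B → write 1, move R, go to R
R | BBBBBBBB1[B]
M halts after 29 transitions.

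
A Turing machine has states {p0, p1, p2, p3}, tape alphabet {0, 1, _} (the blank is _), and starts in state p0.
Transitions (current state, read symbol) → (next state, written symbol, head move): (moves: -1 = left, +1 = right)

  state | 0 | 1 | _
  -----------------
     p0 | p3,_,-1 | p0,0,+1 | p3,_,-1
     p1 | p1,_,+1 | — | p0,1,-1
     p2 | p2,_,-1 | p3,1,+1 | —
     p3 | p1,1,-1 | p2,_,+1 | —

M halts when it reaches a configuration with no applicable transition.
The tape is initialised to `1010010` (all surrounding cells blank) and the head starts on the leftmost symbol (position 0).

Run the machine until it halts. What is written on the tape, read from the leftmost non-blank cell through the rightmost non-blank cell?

p0 | ___[1]010010   read 1 → write 0, move +1, go to p0
p0 | ___0[0]10010   read 0 → write _, move -1, go to p3
p3 | ___[0]_10010   read 0 → write 1, move -1, go to p1
p1 | __[_]1_10010   read _ → write 1, move -1, go to p0
p0 | _[_]11_10010   read _ → write _, move -1, go to p3
p3 | [_]_11_10010
The non-blank tape span at halt is 11_10010.

11_10010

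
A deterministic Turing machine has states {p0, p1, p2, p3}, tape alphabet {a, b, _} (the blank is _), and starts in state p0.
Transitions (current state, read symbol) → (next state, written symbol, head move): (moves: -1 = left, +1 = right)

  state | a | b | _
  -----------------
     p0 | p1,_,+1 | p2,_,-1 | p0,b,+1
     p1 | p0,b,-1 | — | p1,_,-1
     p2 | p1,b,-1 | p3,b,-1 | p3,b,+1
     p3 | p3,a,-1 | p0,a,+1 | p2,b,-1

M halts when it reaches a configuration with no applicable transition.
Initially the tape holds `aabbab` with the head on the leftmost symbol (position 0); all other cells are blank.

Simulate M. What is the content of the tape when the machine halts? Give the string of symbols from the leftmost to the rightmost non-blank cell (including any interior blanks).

bb__bbab

p0 | __[a]abbab   read a → write _, move +1, go to p1
p1 | ___[a]bbab   read a → write b, move -1, go to p0
p0 | __[_]bbbab   read _ → write b, move +1, go to p0
p0 | __b[b]bbab   read b → write _, move -1, go to p2
p2 | __[b]_bbab   read b → write b, move -1, go to p3
p3 | _[_]b_bbab   read _ → write b, move -1, go to p2
p2 | [_]bb_bbab   read _ → write b, move +1, go to p3
p3 | b[b]b_bbab   read b → write a, move +1, go to p0
p0 | ba[b]_bbab   read b → write _, move -1, go to p2
p2 | b[a]__bbab   read a → write b, move -1, go to p1
p1 | [b]b__bbab
The non-blank tape span at halt is bb__bbab.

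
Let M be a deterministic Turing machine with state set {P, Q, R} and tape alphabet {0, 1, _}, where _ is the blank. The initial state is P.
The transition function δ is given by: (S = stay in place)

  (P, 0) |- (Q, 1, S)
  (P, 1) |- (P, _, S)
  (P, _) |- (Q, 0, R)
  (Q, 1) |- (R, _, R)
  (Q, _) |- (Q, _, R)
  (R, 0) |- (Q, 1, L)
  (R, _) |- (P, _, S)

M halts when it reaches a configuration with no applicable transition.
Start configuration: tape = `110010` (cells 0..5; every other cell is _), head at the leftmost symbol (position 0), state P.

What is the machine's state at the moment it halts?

R

state=P head=0 tape=[1]10010   (P,1)→(P,_,S)
state=P head=0 tape=[_]10010   (P,_)→(Q,0,R)
state=Q head=1 tape=0[1]0010   (Q,1)→(R,_,R)
state=R head=2 tape=0_[0]010   (R,0)→(Q,1,L)
state=Q head=1 tape=0[_]1010   (Q,_)→(Q,_,R)
state=Q head=2 tape=0_[1]010   (Q,1)→(R,_,R)
state=R head=3 tape=0__[0]10   (R,0)→(Q,1,L)
state=Q head=2 tape=0_[_]110   (Q,_)→(Q,_,R)
state=Q head=3 tape=0__[1]10   (Q,1)→(R,_,R)
state=R head=4 tape=0___[1]0
No transition is defined for (R, 1); M halts in state R.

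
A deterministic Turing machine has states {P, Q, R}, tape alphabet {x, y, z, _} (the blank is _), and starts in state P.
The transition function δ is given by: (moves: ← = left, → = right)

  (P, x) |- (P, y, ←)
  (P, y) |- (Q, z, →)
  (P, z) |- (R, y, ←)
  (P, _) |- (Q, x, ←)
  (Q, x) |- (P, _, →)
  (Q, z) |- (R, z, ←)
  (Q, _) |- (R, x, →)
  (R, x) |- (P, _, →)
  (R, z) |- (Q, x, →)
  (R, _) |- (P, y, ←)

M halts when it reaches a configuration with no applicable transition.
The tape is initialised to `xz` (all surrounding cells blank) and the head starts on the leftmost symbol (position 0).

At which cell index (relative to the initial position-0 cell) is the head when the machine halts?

state=P head=0 tape=___[x]z   (P,x)→(P,y,←)
state=P head=-1 tape=__[_]yz   (P,_)→(Q,x,←)
state=Q head=-2 tape=_[_]xyz   (Q,_)→(R,x,→)
state=R head=-1 tape=_x[x]yz   (R,x)→(P,_,→)
state=P head=0 tape=_x_[y]z   (P,y)→(Q,z,→)
state=Q head=1 tape=_x_z[z]   (Q,z)→(R,z,←)
state=R head=0 tape=_x_[z]z   (R,z)→(Q,x,→)
state=Q head=1 tape=_x_x[z]   (Q,z)→(R,z,←)
state=R head=0 tape=_x_[x]z   (R,x)→(P,_,→)
state=P head=1 tape=_x__[z]   (P,z)→(R,y,←)
state=R head=0 tape=_x_[_]y   (R,_)→(P,y,←)
state=P head=-1 tape=_x[_]yy   (P,_)→(Q,x,←)
state=Q head=-2 tape=_[x]xyy   (Q,x)→(P,_,→)
state=P head=-1 tape=__[x]yy   (P,x)→(P,y,←)
state=P head=-2 tape=_[_]yyy   (P,_)→(Q,x,←)
state=Q head=-3 tape=[_]xyyy   (Q,_)→(R,x,→)
state=R head=-2 tape=x[x]yyy   (R,x)→(P,_,→)
state=P head=-1 tape=x_[y]yy   (P,y)→(Q,z,→)
state=Q head=0 tape=x_z[y]y
At halt the head is at cell 0.

0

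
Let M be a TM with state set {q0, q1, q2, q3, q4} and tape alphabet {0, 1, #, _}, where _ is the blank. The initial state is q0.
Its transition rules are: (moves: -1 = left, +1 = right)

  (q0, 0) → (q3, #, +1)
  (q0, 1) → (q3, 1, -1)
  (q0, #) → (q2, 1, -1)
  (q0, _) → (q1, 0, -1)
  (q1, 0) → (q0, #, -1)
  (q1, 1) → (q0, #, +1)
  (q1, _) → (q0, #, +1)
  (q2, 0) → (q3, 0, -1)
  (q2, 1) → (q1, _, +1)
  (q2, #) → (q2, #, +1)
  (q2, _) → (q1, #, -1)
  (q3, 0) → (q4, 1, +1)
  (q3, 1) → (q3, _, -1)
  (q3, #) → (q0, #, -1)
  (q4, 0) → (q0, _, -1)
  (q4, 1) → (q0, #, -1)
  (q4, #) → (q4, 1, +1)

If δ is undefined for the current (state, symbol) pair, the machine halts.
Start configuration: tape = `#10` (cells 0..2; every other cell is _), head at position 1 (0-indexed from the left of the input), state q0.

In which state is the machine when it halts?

q1

q0 | __#[1]0   read 1 → write 1, move -1, go to q3
q3 | __[#]10   read # → write #, move -1, go to q0
q0 | _[_]#10   read _ → write 0, move -1, go to q1
q1 | [_]0#10   read _ → write #, move +1, go to q0
q0 | #[0]#10   read 0 → write #, move +1, go to q3
q3 | ##[#]10   read # → write #, move -1, go to q0
q0 | #[#]#10   read # → write 1, move -1, go to q2
q2 | [#]1#10   read # → write #, move +1, go to q2
q2 | #[1]#10   read 1 → write _, move +1, go to q1
q1 | #_[#]10
No transition is defined for (q1, #); M halts in state q1.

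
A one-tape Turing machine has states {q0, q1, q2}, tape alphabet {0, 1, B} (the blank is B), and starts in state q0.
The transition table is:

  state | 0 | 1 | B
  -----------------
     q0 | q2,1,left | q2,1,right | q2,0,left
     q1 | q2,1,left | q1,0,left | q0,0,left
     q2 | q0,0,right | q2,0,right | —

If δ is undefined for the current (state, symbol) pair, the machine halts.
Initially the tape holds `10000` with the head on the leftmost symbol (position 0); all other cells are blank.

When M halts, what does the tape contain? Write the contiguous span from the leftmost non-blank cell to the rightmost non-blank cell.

state=q0 head=0 tape=[1]0000B   (q0,1)→(q2,1,right)
state=q2 head=1 tape=1[0]000B   (q2,0)→(q0,0,right)
state=q0 head=2 tape=10[0]00B   (q0,0)→(q2,1,left)
state=q2 head=1 tape=1[0]100B   (q2,0)→(q0,0,right)
state=q0 head=2 tape=10[1]00B   (q0,1)→(q2,1,right)
state=q2 head=3 tape=101[0]0B   (q2,0)→(q0,0,right)
state=q0 head=4 tape=1010[0]B   (q0,0)→(q2,1,left)
state=q2 head=3 tape=101[0]1B   (q2,0)→(q0,0,right)
state=q0 head=4 tape=1010[1]B   (q0,1)→(q2,1,right)
state=q2 head=5 tape=10101[B]
The non-blank tape span at halt is 10101.

10101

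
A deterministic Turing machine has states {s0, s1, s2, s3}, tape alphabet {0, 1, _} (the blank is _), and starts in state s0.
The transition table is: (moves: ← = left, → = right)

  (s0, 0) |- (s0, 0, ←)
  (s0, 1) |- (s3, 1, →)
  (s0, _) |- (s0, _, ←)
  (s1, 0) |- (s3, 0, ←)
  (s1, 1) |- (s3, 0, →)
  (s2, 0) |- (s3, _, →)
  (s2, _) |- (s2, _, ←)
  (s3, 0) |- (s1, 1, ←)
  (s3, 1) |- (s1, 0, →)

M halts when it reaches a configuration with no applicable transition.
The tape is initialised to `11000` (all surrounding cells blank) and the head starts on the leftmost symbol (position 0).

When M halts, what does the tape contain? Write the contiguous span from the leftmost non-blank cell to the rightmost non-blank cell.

01000

state=s0 head=0 tape=_[1]1000   (s0,1)→(s3,1,→)
state=s3 head=1 tape=_1[1]000   (s3,1)→(s1,0,→)
state=s1 head=2 tape=_10[0]00   (s1,0)→(s3,0,←)
state=s3 head=1 tape=_1[0]000   (s3,0)→(s1,1,←)
state=s1 head=0 tape=_[1]1000   (s1,1)→(s3,0,→)
state=s3 head=1 tape=_0[1]000   (s3,1)→(s1,0,→)
state=s1 head=2 tape=_00[0]00   (s1,0)→(s3,0,←)
state=s3 head=1 tape=_0[0]000   (s3,0)→(s1,1,←)
state=s1 head=0 tape=_[0]1000   (s1,0)→(s3,0,←)
state=s3 head=-1 tape=[_]01000
The non-blank tape span at halt is 01000.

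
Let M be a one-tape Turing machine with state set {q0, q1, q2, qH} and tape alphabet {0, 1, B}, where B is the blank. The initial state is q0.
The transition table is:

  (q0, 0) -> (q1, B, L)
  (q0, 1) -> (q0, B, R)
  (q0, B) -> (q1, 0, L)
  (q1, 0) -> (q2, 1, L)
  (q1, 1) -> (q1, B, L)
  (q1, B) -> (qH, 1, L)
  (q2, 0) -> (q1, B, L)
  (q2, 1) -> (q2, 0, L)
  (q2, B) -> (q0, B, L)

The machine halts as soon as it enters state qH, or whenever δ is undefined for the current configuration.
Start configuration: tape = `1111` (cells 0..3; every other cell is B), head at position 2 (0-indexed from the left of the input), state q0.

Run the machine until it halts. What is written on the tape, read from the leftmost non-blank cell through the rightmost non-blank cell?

state=q0 head=2 tape=11[1]1B   (q0,1)→(q0,B,R)
state=q0 head=3 tape=11B[1]B   (q0,1)→(q0,B,R)
state=q0 head=4 tape=11BB[B]   (q0,B)→(q1,0,L)
state=q1 head=3 tape=11B[B]0   (q1,B)→(qH,1,L)
state=qH head=2 tape=11[B]10
The non-blank tape span at halt is 11B10.

11B10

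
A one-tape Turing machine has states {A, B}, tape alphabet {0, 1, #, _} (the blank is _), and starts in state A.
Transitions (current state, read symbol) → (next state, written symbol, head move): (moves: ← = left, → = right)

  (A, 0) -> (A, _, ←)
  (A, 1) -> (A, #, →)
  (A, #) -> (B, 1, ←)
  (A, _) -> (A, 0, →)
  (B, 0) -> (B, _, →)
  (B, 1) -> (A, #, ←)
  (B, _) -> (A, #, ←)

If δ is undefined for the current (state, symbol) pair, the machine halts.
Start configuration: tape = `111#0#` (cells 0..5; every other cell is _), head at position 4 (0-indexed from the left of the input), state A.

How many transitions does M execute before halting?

5

A | 111#[0]#   read 0 → write _, move ←, go to A
A | 111[#]_#   read # → write 1, move ←, go to B
B | 11[1]1_#   read 1 → write #, move ←, go to A
A | 1[1]#1_#   read 1 → write #, move →, go to A
A | 1#[#]1_#   read # → write 1, move ←, go to B
B | 1[#]11_#
M halts after 5 transitions.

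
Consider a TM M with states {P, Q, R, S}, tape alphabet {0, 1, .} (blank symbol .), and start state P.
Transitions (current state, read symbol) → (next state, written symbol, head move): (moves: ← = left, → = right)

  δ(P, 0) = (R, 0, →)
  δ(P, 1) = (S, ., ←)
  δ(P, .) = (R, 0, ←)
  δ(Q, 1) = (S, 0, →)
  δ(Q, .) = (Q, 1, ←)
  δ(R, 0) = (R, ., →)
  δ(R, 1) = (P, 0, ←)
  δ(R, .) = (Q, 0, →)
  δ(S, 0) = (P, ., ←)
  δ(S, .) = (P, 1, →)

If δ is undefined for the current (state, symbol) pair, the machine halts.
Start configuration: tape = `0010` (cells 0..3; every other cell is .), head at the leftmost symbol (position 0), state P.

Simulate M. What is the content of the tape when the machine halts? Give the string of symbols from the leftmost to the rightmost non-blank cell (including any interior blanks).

state=P head=0 tape=[0]010..   (P,0)→(R,0,→)
state=R head=1 tape=0[0]10..   (R,0)→(R,.,→)
state=R head=2 tape=0.[1]0..   (R,1)→(P,0,←)
state=P head=1 tape=0[.]00..   (P,.)→(R,0,←)
state=R head=0 tape=[0]000..   (R,0)→(R,.,→)
state=R head=1 tape=.[0]00..   (R,0)→(R,.,→)
state=R head=2 tape=..[0]0..   (R,0)→(R,.,→)
state=R head=3 tape=...[0]..   (R,0)→(R,.,→)
state=R head=4 tape=....[.].   (R,.)→(Q,0,→)
state=Q head=5 tape=....0[.]   (Q,.)→(Q,1,←)
state=Q head=4 tape=....[0]1
The non-blank tape span at halt is 01.

01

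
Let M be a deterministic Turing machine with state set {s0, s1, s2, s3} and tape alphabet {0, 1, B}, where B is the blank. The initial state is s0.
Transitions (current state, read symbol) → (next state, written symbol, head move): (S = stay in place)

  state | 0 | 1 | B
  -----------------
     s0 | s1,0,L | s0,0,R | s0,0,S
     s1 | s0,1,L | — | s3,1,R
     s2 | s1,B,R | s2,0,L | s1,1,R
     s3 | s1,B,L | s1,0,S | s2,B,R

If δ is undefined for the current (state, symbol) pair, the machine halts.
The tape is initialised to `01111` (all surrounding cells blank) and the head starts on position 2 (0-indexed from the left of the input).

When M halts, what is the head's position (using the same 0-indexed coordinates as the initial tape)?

-2

state=s0 head=2 tape=BB01[1]11B   (s0,1)→(s0,0,R)
state=s0 head=3 tape=BB010[1]1B   (s0,1)→(s0,0,R)
state=s0 head=4 tape=BB0100[1]B   (s0,1)→(s0,0,R)
state=s0 head=5 tape=BB01000[B]   (s0,B)→(s0,0,S)
state=s0 head=5 tape=BB01000[0]   (s0,0)→(s1,0,L)
state=s1 head=4 tape=BB0100[0]0   (s1,0)→(s0,1,L)
state=s0 head=3 tape=BB010[0]10   (s0,0)→(s1,0,L)
state=s1 head=2 tape=BB01[0]010   (s1,0)→(s0,1,L)
state=s0 head=1 tape=BB0[1]1010   (s0,1)→(s0,0,R)
state=s0 head=2 tape=BB00[1]010   (s0,1)→(s0,0,R)
state=s0 head=3 tape=BB000[0]10   (s0,0)→(s1,0,L)
state=s1 head=2 tape=BB00[0]010   (s1,0)→(s0,1,L)
state=s0 head=1 tape=BB0[0]1010   (s0,0)→(s1,0,L)
state=s1 head=0 tape=BB[0]01010   (s1,0)→(s0,1,L)
state=s0 head=-1 tape=B[B]101010   (s0,B)→(s0,0,S)
state=s0 head=-1 tape=B[0]101010   (s0,0)→(s1,0,L)
state=s1 head=-2 tape=[B]0101010   (s1,B)→(s3,1,R)
state=s3 head=-1 tape=1[0]101010   (s3,0)→(s1,B,L)
state=s1 head=-2 tape=[1]B101010
At halt the head is at cell -2.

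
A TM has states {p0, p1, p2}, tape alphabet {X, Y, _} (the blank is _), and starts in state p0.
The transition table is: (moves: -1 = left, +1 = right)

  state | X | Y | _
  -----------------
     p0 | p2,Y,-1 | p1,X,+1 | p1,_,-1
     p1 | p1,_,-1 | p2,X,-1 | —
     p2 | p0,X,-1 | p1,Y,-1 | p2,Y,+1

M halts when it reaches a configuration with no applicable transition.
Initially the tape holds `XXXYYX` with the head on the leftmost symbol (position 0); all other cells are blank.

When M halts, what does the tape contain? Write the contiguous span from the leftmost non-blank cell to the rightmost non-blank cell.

YXXYYX

p0 | ___[X]XXYYX   read X → write Y, move -1, go to p2
p2 | __[_]YXXYYX   read _ → write Y, move +1, go to p2
p2 | __Y[Y]XXYYX   read Y → write Y, move -1, go to p1
p1 | __[Y]YXXYYX   read Y → write X, move -1, go to p2
p2 | _[_]XYXXYYX   read _ → write Y, move +1, go to p2
p2 | _Y[X]YXXYYX   read X → write X, move -1, go to p0
p0 | _[Y]XYXXYYX   read Y → write X, move +1, go to p1
p1 | _X[X]YXXYYX   read X → write _, move -1, go to p1
p1 | _[X]_YXXYYX   read X → write _, move -1, go to p1
p1 | [_]__YXXYYX
The non-blank tape span at halt is YXXYYX.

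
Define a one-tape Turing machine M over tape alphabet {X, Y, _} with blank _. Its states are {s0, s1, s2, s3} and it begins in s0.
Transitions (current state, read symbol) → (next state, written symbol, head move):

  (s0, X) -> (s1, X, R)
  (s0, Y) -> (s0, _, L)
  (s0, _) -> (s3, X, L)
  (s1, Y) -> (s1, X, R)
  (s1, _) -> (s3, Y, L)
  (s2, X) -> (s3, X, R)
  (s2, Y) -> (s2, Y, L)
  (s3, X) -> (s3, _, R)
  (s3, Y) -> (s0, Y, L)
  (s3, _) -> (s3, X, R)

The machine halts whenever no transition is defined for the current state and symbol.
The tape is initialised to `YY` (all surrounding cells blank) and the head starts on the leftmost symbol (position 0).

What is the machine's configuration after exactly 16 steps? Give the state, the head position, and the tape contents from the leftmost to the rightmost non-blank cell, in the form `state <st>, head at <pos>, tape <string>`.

state s3, head at 0, tape X__XY

s0 | __[Y]Y_   read Y → write _, move L, go to s0
s0 | _[_]_Y_   read _ → write X, move L, go to s3
s3 | [_]X_Y_   read _ → write X, move R, go to s3
s3 | X[X]_Y_   read X → write _, move R, go to s3
s3 | X_[_]Y_   read _ → write X, move R, go to s3
s3 | X_X[Y]_   read Y → write Y, move L, go to s0
s0 | X_[X]Y_   read X → write X, move R, go to s1
s1 | X_X[Y]_   read Y → write X, move R, go to s1
s1 | X_XX[_]   read _ → write Y, move L, go to s3
s3 | X_X[X]Y   read X → write _, move R, go to s3
s3 | X_X_[Y]   read Y → write Y, move L, go to s0
s0 | X_X[_]Y   read _ → write X, move L, go to s3
s3 | X_[X]XY   read X → write _, move R, go to s3
s3 | X__[X]Y   read X → write _, move R, go to s3
s3 | X___[Y]   read Y → write Y, move L, go to s0
s0 | X__[_]Y   read _ → write X, move L, go to s3
s3 | X_[_]XY
After 16 steps: state s3, head at 0, tape X__XY.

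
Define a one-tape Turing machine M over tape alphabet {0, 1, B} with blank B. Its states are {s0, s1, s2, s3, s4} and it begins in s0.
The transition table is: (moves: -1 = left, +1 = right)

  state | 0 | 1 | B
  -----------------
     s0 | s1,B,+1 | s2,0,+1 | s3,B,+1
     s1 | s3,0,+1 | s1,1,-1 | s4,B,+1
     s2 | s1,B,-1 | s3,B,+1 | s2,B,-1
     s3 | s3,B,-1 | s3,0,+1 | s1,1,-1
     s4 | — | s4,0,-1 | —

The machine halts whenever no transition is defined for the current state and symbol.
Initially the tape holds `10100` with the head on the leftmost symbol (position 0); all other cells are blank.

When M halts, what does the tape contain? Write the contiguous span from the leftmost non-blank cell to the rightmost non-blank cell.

state=s0 head=0 tape=BB[1]0100   (s0,1)→(s2,0,+1)
state=s2 head=1 tape=BB0[0]100   (s2,0)→(s1,B,-1)
state=s1 head=0 tape=BB[0]B100   (s1,0)→(s3,0,+1)
state=s3 head=1 tape=BB0[B]100   (s3,B)→(s1,1,-1)
state=s1 head=0 tape=BB[0]1100   (s1,0)→(s3,0,+1)
state=s3 head=1 tape=BB0[1]100   (s3,1)→(s3,0,+1)
state=s3 head=2 tape=BB00[1]00   (s3,1)→(s3,0,+1)
state=s3 head=3 tape=BB000[0]0   (s3,0)→(s3,B,-1)
state=s3 head=2 tape=BB00[0]B0   (s3,0)→(s3,B,-1)
state=s3 head=1 tape=BB0[0]BB0   (s3,0)→(s3,B,-1)
state=s3 head=0 tape=BB[0]BBB0   (s3,0)→(s3,B,-1)
state=s3 head=-1 tape=B[B]BBBB0   (s3,B)→(s1,1,-1)
state=s1 head=-2 tape=[B]1BBBB0   (s1,B)→(s4,B,+1)
state=s4 head=-1 tape=B[1]BBBB0   (s4,1)→(s4,0,-1)
state=s4 head=-2 tape=[B]0BBBB0
The non-blank tape span at halt is 0BBBB0.

0BBBB0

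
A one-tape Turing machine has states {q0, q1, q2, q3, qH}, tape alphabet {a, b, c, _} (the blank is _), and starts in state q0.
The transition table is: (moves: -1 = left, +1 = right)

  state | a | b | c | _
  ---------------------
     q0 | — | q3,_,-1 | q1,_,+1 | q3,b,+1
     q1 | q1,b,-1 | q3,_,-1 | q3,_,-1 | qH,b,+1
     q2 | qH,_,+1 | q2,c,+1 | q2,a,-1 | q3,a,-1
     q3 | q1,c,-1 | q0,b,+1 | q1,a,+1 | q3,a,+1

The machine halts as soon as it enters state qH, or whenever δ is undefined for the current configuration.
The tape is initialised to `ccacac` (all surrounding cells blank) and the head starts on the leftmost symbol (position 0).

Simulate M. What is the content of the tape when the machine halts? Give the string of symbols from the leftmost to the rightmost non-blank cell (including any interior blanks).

bbbccac

q0 | _[c]cacac   read c → write _, move +1, go to q1
q1 | __[c]acac   read c → write _, move -1, go to q3
q3 | _[_]_acac   read _ → write a, move +1, go to q3
q3 | _a[_]acac   read _ → write a, move +1, go to q3
q3 | _aa[a]cac   read a → write c, move -1, go to q1
q1 | _a[a]ccac   read a → write b, move -1, go to q1
q1 | _[a]bccac   read a → write b, move -1, go to q1
q1 | [_]bbccac   read _ → write b, move +1, go to qH
qH | b[b]bccac
The non-blank tape span at halt is bbbccac.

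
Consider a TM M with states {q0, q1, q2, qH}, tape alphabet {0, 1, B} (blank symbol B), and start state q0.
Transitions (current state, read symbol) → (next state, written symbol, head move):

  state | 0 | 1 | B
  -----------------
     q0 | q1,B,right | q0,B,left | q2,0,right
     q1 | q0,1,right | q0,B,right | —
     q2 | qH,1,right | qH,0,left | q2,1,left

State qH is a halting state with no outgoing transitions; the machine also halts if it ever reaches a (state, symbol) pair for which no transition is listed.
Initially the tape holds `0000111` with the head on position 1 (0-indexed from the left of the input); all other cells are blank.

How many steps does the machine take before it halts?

state=q0 head=1 tape=0[0]00111   (q0,0)→(q1,B,right)
state=q1 head=2 tape=0B[0]0111   (q1,0)→(q0,1,right)
state=q0 head=3 tape=0B1[0]111   (q0,0)→(q1,B,right)
state=q1 head=4 tape=0B1B[1]11   (q1,1)→(q0,B,right)
state=q0 head=5 tape=0B1BB[1]1   (q0,1)→(q0,B,left)
state=q0 head=4 tape=0B1B[B]B1   (q0,B)→(q2,0,right)
state=q2 head=5 tape=0B1B0[B]1   (q2,B)→(q2,1,left)
state=q2 head=4 tape=0B1B[0]11   (q2,0)→(qH,1,right)
state=qH head=5 tape=0B1B1[1]1
M halts after 8 transitions.

8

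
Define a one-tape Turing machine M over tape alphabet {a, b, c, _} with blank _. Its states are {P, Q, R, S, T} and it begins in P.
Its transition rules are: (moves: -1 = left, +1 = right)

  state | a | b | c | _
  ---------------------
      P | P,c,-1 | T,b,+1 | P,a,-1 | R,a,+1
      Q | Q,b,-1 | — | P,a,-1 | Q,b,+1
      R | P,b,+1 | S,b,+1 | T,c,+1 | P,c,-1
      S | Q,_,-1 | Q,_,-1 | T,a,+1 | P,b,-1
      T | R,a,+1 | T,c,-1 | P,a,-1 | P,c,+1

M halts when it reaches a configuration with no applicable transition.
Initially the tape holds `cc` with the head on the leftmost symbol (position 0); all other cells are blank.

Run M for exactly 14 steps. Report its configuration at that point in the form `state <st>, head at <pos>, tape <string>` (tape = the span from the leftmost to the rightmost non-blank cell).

state P, head at 4, tape abacc

state=P head=0 tape=_[c]c___   (P,c)→(P,a,-1)
state=P head=-1 tape=[_]ac___   (P,_)→(R,a,+1)
state=R head=0 tape=a[a]c___   (R,a)→(P,b,+1)
state=P head=1 tape=ab[c]___   (P,c)→(P,a,-1)
state=P head=0 tape=a[b]a___   (P,b)→(T,b,+1)
state=T head=1 tape=ab[a]___   (T,a)→(R,a,+1)
state=R head=2 tape=aba[_]__   (R,_)→(P,c,-1)
state=P head=1 tape=ab[a]c__   (P,a)→(P,c,-1)
state=P head=0 tape=a[b]cc__   (P,b)→(T,b,+1)
state=T head=1 tape=ab[c]c__   (T,c)→(P,a,-1)
state=P head=0 tape=a[b]ac__   (P,b)→(T,b,+1)
state=T head=1 tape=ab[a]c__   (T,a)→(R,a,+1)
state=R head=2 tape=aba[c]__   (R,c)→(T,c,+1)
state=T head=3 tape=abac[_]_   (T,_)→(P,c,+1)
state=P head=4 tape=abacc[_]
After 14 steps: state P, head at 4, tape abacc.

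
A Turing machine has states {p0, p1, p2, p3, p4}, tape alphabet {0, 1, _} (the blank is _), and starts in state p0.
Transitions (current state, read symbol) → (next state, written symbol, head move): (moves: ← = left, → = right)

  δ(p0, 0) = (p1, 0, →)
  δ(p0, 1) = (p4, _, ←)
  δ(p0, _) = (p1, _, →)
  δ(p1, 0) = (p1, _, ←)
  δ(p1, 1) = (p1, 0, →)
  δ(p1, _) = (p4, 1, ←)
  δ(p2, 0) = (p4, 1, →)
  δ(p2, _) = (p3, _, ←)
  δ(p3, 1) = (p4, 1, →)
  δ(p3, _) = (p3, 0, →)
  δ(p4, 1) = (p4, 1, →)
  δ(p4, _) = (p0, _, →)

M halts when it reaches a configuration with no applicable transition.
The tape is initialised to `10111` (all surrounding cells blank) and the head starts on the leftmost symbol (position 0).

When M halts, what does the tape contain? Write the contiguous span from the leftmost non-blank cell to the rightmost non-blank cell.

p0 | _[1]0111_   read 1 → write _, move ←, go to p4
p4 | [_]_0111_   read _ → write _, move →, go to p0
p0 | _[_]0111_   read _ → write _, move →, go to p1
p1 | __[0]111_   read 0 → write _, move ←, go to p1
p1 | _[_]_111_   read _ → write 1, move ←, go to p4
p4 | [_]1_111_   read _ → write _, move →, go to p0
p0 | _[1]_111_   read 1 → write _, move ←, go to p4
p4 | [_]__111_   read _ → write _, move →, go to p0
p0 | _[_]_111_   read _ → write _, move →, go to p1
p1 | __[_]111_   read _ → write 1, move ←, go to p4
p4 | _[_]1111_   read _ → write _, move →, go to p0
p0 | __[1]111_   read 1 → write _, move ←, go to p4
p4 | _[_]_111_   read _ → write _, move →, go to p0
p0 | __[_]111_   read _ → write _, move →, go to p1
p1 | ___[1]11_   read 1 → write 0, move →, go to p1
p1 | ___0[1]1_   read 1 → write 0, move →, go to p1
p1 | ___00[1]_   read 1 → write 0, move →, go to p1
p1 | ___000[_]   read _ → write 1, move ←, go to p4
p4 | ___00[0]1
The non-blank tape span at halt is 0001.

0001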